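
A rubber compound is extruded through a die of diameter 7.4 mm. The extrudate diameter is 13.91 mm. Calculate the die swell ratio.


Die swell ratio = D_extrudate / D_die
= 13.91 / 7.4
= 1.88

Die swell = 1.88


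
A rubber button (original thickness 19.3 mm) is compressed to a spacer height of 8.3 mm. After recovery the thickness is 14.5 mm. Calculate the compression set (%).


CS = (t0 - recovered) / (t0 - ts) * 100
= (19.3 - 14.5) / (19.3 - 8.3) * 100
= 4.8 / 11.0 * 100
= 43.6%

43.6%


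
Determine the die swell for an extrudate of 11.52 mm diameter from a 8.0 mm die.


Die swell ratio = D_extrudate / D_die
= 11.52 / 8.0
= 1.44

Die swell = 1.44


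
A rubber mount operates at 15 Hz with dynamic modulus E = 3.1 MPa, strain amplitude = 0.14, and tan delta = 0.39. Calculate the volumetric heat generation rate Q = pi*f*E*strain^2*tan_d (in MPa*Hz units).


Q = pi * f * E * strain^2 * tan_d
= pi * 15 * 3.1 * 0.14^2 * 0.39
= pi * 15 * 3.1 * 0.0196 * 0.39
= 1.1167

Q = 1.1167


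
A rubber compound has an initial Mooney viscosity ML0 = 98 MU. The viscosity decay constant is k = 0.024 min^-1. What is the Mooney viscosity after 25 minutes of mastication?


ML = ML0 * exp(-k * t)
ML = 98 * exp(-0.024 * 25)
ML = 98 * 0.5488
ML = 53.78 MU

53.78 MU


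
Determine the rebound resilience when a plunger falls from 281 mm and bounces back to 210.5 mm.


Resilience = h_rebound / h_drop * 100
= 210.5 / 281 * 100
= 74.9%

74.9%


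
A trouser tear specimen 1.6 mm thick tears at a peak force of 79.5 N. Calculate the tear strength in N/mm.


Tear strength = force / thickness
= 79.5 / 1.6
= 49.69 N/mm

49.69 N/mm


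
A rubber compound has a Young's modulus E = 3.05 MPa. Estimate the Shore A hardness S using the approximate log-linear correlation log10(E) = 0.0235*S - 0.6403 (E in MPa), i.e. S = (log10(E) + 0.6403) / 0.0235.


log10(E) = 0.0235*S - 0.6403  =>  S = (log10(E) + 0.6403) / 0.0235
log10(3.05) = 0.484300
S = (0.484300 + 0.6403) / 0.0235 = 1.124600 / 0.0235
S = 47.9

Shore A = 47.9


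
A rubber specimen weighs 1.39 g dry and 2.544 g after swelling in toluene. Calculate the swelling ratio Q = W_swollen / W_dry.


Q = W_swollen / W_dry
Q = 2.544 / 1.39
Q = 1.83

Q = 1.83


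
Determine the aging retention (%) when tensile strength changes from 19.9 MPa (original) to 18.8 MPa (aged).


Retention = aged / original * 100
= 18.8 / 19.9 * 100
= 94.5%

94.5%


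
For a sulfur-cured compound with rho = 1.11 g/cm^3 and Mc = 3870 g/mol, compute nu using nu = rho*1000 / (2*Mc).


nu = rho * 1000 / (2 * Mc)
nu = 1.11 * 1000 / (2 * 3870)
nu = 1110.0 / 7740
nu = 0.1434 mol/L

0.1434 mol/L


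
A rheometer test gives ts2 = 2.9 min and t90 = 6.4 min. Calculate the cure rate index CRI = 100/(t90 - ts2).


CRI = 100 / (t90 - ts2)
= 100 / (6.4 - 2.9)
= 100 / 3.5
= 28.57 min^-1

28.57 min^-1


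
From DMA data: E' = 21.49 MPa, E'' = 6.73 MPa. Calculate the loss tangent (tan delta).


tan delta = E'' / E'
= 6.73 / 21.49
= 0.3132

tan delta = 0.3132


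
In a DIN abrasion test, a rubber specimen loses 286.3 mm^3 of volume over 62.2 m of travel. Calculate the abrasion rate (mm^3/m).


Rate = volume_loss / distance
= 286.3 / 62.2
= 4.603 mm^3/m

4.603 mm^3/m


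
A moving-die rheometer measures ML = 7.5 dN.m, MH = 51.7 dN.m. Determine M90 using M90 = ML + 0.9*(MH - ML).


M90 = ML + 0.9 * (MH - ML)
M90 = 7.5 + 0.9 * (51.7 - 7.5)
M90 = 7.5 + 0.9 * 44.2
M90 = 47.28 dN.m

47.28 dN.m


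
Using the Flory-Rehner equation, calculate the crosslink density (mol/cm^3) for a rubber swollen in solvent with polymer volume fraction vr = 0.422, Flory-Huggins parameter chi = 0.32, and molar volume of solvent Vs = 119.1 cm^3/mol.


ln(1 - vr) = ln(1 - 0.422) = -0.5482
Numerator = -((-0.5482) + 0.422 + 0.32 * 0.422^2) = 0.0692
Denominator = 119.1 * (0.422^(1/3) - 0.422/2) = 64.2037
nu = 0.0692 / 64.2037 = 0.0011 mol/cm^3

0.0011 mol/cm^3


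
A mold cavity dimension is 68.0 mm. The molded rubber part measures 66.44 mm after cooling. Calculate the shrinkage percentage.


Shrinkage = (mold - part) / mold * 100
= (68.0 - 66.44) / 68.0 * 100
= 1.56 / 68.0 * 100
= 2.29%

2.29%


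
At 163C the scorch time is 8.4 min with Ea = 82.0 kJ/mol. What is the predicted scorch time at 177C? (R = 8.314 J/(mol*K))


Convert temperatures: T1 = 163 + 273.15 = 436.15 K, T2 = 177 + 273.15 = 450.15 K
ts2_new = 8.4 * exp(82000 / 8.314 * (1/450.15 - 1/436.15))
1/T2 - 1/T1 = -7.1307e-05
ts2_new = 4.16 min

4.16 min


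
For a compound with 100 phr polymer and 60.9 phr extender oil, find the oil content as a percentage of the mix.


Oil % = oil / (100 + oil) * 100
= 60.9 / (100 + 60.9) * 100
= 60.9 / 160.9 * 100
= 37.85%

37.85%


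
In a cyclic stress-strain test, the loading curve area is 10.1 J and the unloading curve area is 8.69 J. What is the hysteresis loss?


Hysteresis loss = loading - unloading
= 10.1 - 8.69
= 1.41 J

1.41 J


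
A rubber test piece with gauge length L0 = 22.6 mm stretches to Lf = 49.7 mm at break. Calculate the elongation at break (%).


Elongation = (Lf - L0) / L0 * 100
= (49.7 - 22.6) / 22.6 * 100
= 27.1 / 22.6 * 100
= 119.9%

119.9%


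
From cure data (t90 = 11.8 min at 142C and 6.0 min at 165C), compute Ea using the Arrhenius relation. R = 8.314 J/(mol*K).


T1 = 415.15 K, T2 = 438.15 K
1/T1 - 1/T2 = 1.2644e-04
ln(t1/t2) = ln(11.8/6.0) = 0.6763
Ea = 8.314 * 0.6763 / 1.2644e-04 = 44470.8219 J/mol
Ea = 44.47 kJ/mol

44.47 kJ/mol


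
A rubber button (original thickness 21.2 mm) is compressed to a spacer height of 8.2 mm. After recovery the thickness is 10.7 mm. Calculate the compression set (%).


CS = (t0 - recovered) / (t0 - ts) * 100
= (21.2 - 10.7) / (21.2 - 8.2) * 100
= 10.5 / 13.0 * 100
= 80.8%

80.8%


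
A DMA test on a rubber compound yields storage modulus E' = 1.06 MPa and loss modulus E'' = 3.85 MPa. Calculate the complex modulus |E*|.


|E*| = sqrt(E'^2 + E''^2)
= sqrt(1.06^2 + 3.85^2)
= sqrt(1.1236 + 14.8225)
= 3.993 MPa

3.993 MPa


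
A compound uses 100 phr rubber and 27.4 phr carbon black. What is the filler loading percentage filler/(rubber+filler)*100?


Filler % = filler / (rubber + filler) * 100
= 27.4 / (100 + 27.4) * 100
= 27.4 / 127.4 * 100
= 21.51%

21.51%


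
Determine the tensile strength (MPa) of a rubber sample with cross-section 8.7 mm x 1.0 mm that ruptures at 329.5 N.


Area = width * thickness = 8.7 * 1.0 = 8.7 mm^2
TS = force / area = 329.5 / 8.7 = 37.87 MPa

37.87 MPa


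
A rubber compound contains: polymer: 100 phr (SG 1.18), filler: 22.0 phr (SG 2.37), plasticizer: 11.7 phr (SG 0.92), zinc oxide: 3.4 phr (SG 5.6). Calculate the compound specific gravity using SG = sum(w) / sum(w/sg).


Sum of weights = 137.1
Volume contributions:
  polymer: 100/1.18 = 84.7458
  filler: 22.0/2.37 = 9.2827
  plasticizer: 11.7/0.92 = 12.7174
  zinc oxide: 3.4/5.6 = 0.6071
Sum of volumes = 107.3530
SG = 137.1 / 107.3530 = 1.277

SG = 1.277


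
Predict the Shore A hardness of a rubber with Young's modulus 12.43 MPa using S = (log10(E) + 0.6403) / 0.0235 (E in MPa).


log10(E) = 0.0235*S - 0.6403  =>  S = (log10(E) + 0.6403) / 0.0235
log10(12.43) = 1.094471
S = (1.094471 + 0.6403) / 0.0235 = 1.734771 / 0.0235
S = 73.8

Shore A = 73.8


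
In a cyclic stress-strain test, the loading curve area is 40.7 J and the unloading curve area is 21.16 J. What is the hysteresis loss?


Hysteresis loss = loading - unloading
= 40.7 - 21.16
= 19.54 J

19.54 J


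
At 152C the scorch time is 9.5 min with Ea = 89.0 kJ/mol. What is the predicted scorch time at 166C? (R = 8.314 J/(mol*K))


Convert temperatures: T1 = 152 + 273.15 = 425.15 K, T2 = 166 + 273.15 = 439.15 K
ts2_new = 9.5 * exp(89000 / 8.314 * (1/439.15 - 1/425.15))
1/T2 - 1/T1 = -7.4985e-05
ts2_new = 4.26 min

4.26 min


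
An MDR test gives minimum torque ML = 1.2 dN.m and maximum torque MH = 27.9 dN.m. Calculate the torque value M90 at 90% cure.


M90 = ML + 0.9 * (MH - ML)
M90 = 1.2 + 0.9 * (27.9 - 1.2)
M90 = 1.2 + 0.9 * 26.7
M90 = 25.23 dN.m

25.23 dN.m


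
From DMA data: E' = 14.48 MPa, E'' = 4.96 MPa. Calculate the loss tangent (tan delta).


tan delta = E'' / E'
= 4.96 / 14.48
= 0.3425

tan delta = 0.3425


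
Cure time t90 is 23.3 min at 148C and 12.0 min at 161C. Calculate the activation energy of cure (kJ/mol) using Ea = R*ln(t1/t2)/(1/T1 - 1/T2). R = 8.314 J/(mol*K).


T1 = 421.15 K, T2 = 434.15 K
1/T1 - 1/T2 = 7.1100e-05
ln(t1/t2) = ln(23.3/12.0) = 0.6635
Ea = 8.314 * 0.6635 / 7.1100e-05 = 77591.6128 J/mol
Ea = 77.59 kJ/mol

77.59 kJ/mol


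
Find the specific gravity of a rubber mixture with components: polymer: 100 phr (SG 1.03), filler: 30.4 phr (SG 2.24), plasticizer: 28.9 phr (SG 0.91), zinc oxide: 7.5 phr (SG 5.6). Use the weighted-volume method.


Sum of weights = 166.8
Volume contributions:
  polymer: 100/1.03 = 97.0874
  filler: 30.4/2.24 = 13.5714
  plasticizer: 28.9/0.91 = 31.7582
  zinc oxide: 7.5/5.6 = 1.3393
Sum of volumes = 143.7563
SG = 166.8 / 143.7563 = 1.16

SG = 1.16


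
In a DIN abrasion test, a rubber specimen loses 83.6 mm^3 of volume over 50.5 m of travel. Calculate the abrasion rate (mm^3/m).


Rate = volume_loss / distance
= 83.6 / 50.5
= 1.655 mm^3/m

1.655 mm^3/m


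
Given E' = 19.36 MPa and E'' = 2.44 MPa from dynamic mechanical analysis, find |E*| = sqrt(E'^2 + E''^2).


|E*| = sqrt(E'^2 + E''^2)
= sqrt(19.36^2 + 2.44^2)
= sqrt(374.8096 + 5.9536)
= 19.513 MPa

19.513 MPa


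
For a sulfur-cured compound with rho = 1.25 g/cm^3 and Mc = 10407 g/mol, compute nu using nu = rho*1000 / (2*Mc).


nu = rho * 1000 / (2 * Mc)
nu = 1.25 * 1000 / (2 * 10407)
nu = 1250.0 / 20814
nu = 0.0601 mol/L

0.0601 mol/L


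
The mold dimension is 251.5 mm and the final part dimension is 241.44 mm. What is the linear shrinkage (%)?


Shrinkage = (mold - part) / mold * 100
= (251.5 - 241.44) / 251.5 * 100
= 10.06 / 251.5 * 100
= 4.0%

4.0%


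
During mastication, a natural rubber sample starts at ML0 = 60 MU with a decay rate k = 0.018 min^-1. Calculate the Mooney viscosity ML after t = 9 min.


ML = ML0 * exp(-k * t)
ML = 60 * exp(-0.018 * 9)
ML = 60 * 0.8504
ML = 51.03 MU

51.03 MU


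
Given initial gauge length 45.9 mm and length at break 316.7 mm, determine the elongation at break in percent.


Elongation = (Lf - L0) / L0 * 100
= (316.7 - 45.9) / 45.9 * 100
= 270.8 / 45.9 * 100
= 590.0%

590.0%


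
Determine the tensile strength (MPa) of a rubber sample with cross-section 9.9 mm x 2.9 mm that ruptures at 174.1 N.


Area = width * thickness = 9.9 * 2.9 = 28.71 mm^2
TS = force / area = 174.1 / 28.71 = 6.06 MPa

6.06 MPa


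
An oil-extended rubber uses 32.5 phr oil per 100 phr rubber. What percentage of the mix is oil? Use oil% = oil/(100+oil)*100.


Oil % = oil / (100 + oil) * 100
= 32.5 / (100 + 32.5) * 100
= 32.5 / 132.5 * 100
= 24.53%

24.53%


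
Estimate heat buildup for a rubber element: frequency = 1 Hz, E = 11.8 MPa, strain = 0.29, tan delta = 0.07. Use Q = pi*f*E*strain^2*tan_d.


Q = pi * f * E * strain^2 * tan_d
= pi * 1 * 11.8 * 0.29^2 * 0.07
= pi * 1 * 11.8 * 0.0841 * 0.07
= 0.2182

Q = 0.2182


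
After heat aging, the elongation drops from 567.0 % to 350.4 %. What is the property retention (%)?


Retention = aged / original * 100
= 350.4 / 567.0 * 100
= 61.8%

61.8%


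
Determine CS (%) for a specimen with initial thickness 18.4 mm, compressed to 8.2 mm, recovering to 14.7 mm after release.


CS = (t0 - recovered) / (t0 - ts) * 100
= (18.4 - 14.7) / (18.4 - 8.2) * 100
= 3.7 / 10.2 * 100
= 36.3%

36.3%


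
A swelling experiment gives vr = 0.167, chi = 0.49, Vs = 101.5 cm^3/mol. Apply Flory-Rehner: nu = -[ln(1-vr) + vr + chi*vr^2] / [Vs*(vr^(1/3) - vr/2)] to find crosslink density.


ln(1 - vr) = ln(1 - 0.167) = -0.1827
Numerator = -((-0.1827) + 0.167 + 0.49 * 0.167^2) = 0.0021
Denominator = 101.5 * (0.167^(1/3) - 0.167/2) = 47.4196
nu = 0.0021 / 47.4196 = 4.3358e-05 mol/cm^3

4.3358e-05 mol/cm^3


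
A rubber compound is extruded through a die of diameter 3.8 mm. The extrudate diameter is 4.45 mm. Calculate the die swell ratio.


Die swell ratio = D_extrudate / D_die
= 4.45 / 3.8
= 1.171

Die swell = 1.171


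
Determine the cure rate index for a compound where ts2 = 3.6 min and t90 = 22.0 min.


CRI = 100 / (t90 - ts2)
= 100 / (22.0 - 3.6)
= 100 / 18.4
= 5.43 min^-1

5.43 min^-1


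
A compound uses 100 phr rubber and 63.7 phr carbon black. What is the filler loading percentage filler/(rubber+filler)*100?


Filler % = filler / (rubber + filler) * 100
= 63.7 / (100 + 63.7) * 100
= 63.7 / 163.7 * 100
= 38.91%

38.91%


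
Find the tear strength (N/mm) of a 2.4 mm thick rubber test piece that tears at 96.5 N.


Tear strength = force / thickness
= 96.5 / 2.4
= 40.21 N/mm

40.21 N/mm


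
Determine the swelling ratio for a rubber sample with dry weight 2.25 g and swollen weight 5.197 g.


Q = W_swollen / W_dry
Q = 5.197 / 2.25
Q = 2.31

Q = 2.31


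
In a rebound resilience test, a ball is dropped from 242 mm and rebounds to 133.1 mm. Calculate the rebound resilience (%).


Resilience = h_rebound / h_drop * 100
= 133.1 / 242 * 100
= 55.0%

55.0%


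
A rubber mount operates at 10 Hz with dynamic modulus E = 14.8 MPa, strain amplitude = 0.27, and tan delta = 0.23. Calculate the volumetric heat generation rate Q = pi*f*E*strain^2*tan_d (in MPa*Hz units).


Q = pi * f * E * strain^2 * tan_d
= pi * 10 * 14.8 * 0.27^2 * 0.23
= pi * 10 * 14.8 * 0.0729 * 0.23
= 7.7959

Q = 7.7959


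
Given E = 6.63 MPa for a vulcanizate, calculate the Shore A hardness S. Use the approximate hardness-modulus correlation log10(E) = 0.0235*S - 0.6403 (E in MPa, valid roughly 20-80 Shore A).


log10(E) = 0.0235*S - 0.6403  =>  S = (log10(E) + 0.6403) / 0.0235
log10(6.63) = 0.821514
S = (0.821514 + 0.6403) / 0.0235 = 1.461814 / 0.0235
S = 62.2

Shore A = 62.2


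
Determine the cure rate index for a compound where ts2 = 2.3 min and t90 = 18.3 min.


CRI = 100 / (t90 - ts2)
= 100 / (18.3 - 2.3)
= 100 / 16.0
= 6.25 min^-1

6.25 min^-1


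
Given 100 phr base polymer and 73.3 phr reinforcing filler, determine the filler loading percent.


Filler % = filler / (rubber + filler) * 100
= 73.3 / (100 + 73.3) * 100
= 73.3 / 173.3 * 100
= 42.3%

42.3%


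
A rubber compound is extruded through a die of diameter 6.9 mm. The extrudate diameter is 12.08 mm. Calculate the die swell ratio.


Die swell ratio = D_extrudate / D_die
= 12.08 / 6.9
= 1.751

Die swell = 1.751


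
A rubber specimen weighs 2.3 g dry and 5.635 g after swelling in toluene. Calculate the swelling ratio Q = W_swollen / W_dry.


Q = W_swollen / W_dry
Q = 5.635 / 2.3
Q = 2.45

Q = 2.45


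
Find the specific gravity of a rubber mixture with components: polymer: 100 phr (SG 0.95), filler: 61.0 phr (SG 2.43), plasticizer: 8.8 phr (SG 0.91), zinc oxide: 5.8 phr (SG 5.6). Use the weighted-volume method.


Sum of weights = 175.6
Volume contributions:
  polymer: 100/0.95 = 105.2632
  filler: 61.0/2.43 = 25.1029
  plasticizer: 8.8/0.91 = 9.6703
  zinc oxide: 5.8/5.6 = 1.0357
Sum of volumes = 141.0721
SG = 175.6 / 141.0721 = 1.245

SG = 1.245


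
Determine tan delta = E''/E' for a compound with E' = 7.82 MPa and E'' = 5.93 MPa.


tan delta = E'' / E'
= 5.93 / 7.82
= 0.7583

tan delta = 0.7583


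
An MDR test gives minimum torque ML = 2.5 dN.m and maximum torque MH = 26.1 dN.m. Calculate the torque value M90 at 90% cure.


M90 = ML + 0.9 * (MH - ML)
M90 = 2.5 + 0.9 * (26.1 - 2.5)
M90 = 2.5 + 0.9 * 23.6
M90 = 23.74 dN.m

23.74 dN.m


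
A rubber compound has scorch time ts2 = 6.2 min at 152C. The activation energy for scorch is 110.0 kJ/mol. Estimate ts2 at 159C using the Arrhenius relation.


Convert temperatures: T1 = 152 + 273.15 = 425.15 K, T2 = 159 + 273.15 = 432.15 K
ts2_new = 6.2 * exp(110000 / 8.314 * (1/432.15 - 1/425.15))
1/T2 - 1/T1 = -3.8100e-05
ts2_new = 3.75 min

3.75 min


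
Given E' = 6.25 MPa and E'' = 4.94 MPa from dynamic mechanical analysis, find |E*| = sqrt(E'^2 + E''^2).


|E*| = sqrt(E'^2 + E''^2)
= sqrt(6.25^2 + 4.94^2)
= sqrt(39.0625 + 24.4036)
= 7.967 MPa

7.967 MPa


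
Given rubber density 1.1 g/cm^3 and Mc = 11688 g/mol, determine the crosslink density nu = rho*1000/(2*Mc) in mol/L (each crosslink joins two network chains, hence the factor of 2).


nu = rho * 1000 / (2 * Mc)
nu = 1.1 * 1000 / (2 * 11688)
nu = 1100.0 / 23376
nu = 0.0471 mol/L

0.0471 mol/L


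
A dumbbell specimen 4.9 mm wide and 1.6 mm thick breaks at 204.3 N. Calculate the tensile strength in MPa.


Area = width * thickness = 4.9 * 1.6 = 7.84 mm^2
TS = force / area = 204.3 / 7.84 = 26.06 MPa

26.06 MPa


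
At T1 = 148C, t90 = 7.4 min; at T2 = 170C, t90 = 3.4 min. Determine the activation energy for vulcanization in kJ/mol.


T1 = 421.15 K, T2 = 443.15 K
1/T1 - 1/T2 = 1.1788e-04
ln(t1/t2) = ln(7.4/3.4) = 0.7777
Ea = 8.314 * 0.7777 / 1.1788e-04 = 54851.6313 J/mol
Ea = 54.85 kJ/mol

54.85 kJ/mol


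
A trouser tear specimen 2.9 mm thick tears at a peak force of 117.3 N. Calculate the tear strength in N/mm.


Tear strength = force / thickness
= 117.3 / 2.9
= 40.45 N/mm

40.45 N/mm


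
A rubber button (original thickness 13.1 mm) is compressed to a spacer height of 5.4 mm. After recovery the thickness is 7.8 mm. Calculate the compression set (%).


CS = (t0 - recovered) / (t0 - ts) * 100
= (13.1 - 7.8) / (13.1 - 5.4) * 100
= 5.3 / 7.7 * 100
= 68.8%

68.8%


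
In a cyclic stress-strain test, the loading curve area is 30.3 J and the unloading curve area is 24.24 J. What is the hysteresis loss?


Hysteresis loss = loading - unloading
= 30.3 - 24.24
= 6.06 J

6.06 J


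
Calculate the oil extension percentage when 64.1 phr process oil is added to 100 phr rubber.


Oil % = oil / (100 + oil) * 100
= 64.1 / (100 + 64.1) * 100
= 64.1 / 164.1 * 100
= 39.06%

39.06%


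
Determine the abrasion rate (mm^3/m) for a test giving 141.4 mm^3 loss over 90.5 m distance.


Rate = volume_loss / distance
= 141.4 / 90.5
= 1.562 mm^3/m

1.562 mm^3/m


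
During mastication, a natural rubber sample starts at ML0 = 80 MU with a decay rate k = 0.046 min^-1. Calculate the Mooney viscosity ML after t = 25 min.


ML = ML0 * exp(-k * t)
ML = 80 * exp(-0.046 * 25)
ML = 80 * 0.3166
ML = 25.33 MU

25.33 MU


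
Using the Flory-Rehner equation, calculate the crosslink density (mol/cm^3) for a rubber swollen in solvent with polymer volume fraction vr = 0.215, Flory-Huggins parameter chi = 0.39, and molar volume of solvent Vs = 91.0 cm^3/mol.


ln(1 - vr) = ln(1 - 0.215) = -0.2421
Numerator = -((-0.2421) + 0.215 + 0.39 * 0.215^2) = 0.0090
Denominator = 91.0 * (0.215^(1/3) - 0.215/2) = 44.7331
nu = 0.0090 / 44.7331 = 2.0217e-04 mol/cm^3

2.0217e-04 mol/cm^3


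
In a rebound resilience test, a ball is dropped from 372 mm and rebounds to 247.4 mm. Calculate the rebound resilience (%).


Resilience = h_rebound / h_drop * 100
= 247.4 / 372 * 100
= 66.5%

66.5%


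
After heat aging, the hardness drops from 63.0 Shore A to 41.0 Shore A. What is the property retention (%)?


Retention = aged / original * 100
= 41.0 / 63.0 * 100
= 65.1%

65.1%


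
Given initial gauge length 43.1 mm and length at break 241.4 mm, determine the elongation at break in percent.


Elongation = (Lf - L0) / L0 * 100
= (241.4 - 43.1) / 43.1 * 100
= 198.3 / 43.1 * 100
= 460.1%

460.1%


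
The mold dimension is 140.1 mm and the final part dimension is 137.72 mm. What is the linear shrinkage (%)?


Shrinkage = (mold - part) / mold * 100
= (140.1 - 137.72) / 140.1 * 100
= 2.38 / 140.1 * 100
= 1.7%

1.7%


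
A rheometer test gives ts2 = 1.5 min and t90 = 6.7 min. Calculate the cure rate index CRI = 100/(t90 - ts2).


CRI = 100 / (t90 - ts2)
= 100 / (6.7 - 1.5)
= 100 / 5.2
= 19.23 min^-1

19.23 min^-1


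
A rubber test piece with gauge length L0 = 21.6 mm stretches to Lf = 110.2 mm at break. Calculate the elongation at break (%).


Elongation = (Lf - L0) / L0 * 100
= (110.2 - 21.6) / 21.6 * 100
= 88.6 / 21.6 * 100
= 410.2%

410.2%


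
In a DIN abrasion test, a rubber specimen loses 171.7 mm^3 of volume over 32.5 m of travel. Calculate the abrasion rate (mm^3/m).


Rate = volume_loss / distance
= 171.7 / 32.5
= 5.283 mm^3/m

5.283 mm^3/m


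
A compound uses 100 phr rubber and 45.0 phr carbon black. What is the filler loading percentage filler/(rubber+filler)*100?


Filler % = filler / (rubber + filler) * 100
= 45.0 / (100 + 45.0) * 100
= 45.0 / 145.0 * 100
= 31.03%

31.03%


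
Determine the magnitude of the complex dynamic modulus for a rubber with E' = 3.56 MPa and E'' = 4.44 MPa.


|E*| = sqrt(E'^2 + E''^2)
= sqrt(3.56^2 + 4.44^2)
= sqrt(12.6736 + 19.7136)
= 5.691 MPa

5.691 MPa


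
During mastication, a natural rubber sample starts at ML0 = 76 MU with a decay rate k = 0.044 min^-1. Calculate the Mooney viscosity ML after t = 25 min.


ML = ML0 * exp(-k * t)
ML = 76 * exp(-0.044 * 25)
ML = 76 * 0.3329
ML = 25.3 MU

25.3 MU


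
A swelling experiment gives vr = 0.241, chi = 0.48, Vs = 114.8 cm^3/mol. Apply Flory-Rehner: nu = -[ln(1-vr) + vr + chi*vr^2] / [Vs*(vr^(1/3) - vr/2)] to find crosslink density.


ln(1 - vr) = ln(1 - 0.241) = -0.2758
Numerator = -((-0.2758) + 0.241 + 0.48 * 0.241^2) = 0.0069
Denominator = 114.8 * (0.241^(1/3) - 0.241/2) = 57.6076
nu = 0.0069 / 57.6076 = 1.1934e-04 mol/cm^3

1.1934e-04 mol/cm^3


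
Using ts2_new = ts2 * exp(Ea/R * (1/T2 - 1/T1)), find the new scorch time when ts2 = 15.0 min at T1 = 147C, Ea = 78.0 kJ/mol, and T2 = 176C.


Convert temperatures: T1 = 147 + 273.15 = 420.15 K, T2 = 176 + 273.15 = 449.15 K
ts2_new = 15.0 * exp(78000 / 8.314 * (1/449.15 - 1/420.15))
1/T2 - 1/T1 = -1.5367e-04
ts2_new = 3.55 min

3.55 min


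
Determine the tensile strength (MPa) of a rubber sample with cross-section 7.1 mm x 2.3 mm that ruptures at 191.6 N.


Area = width * thickness = 7.1 * 2.3 = 16.33 mm^2
TS = force / area = 191.6 / 16.33 = 11.73 MPa

11.73 MPa


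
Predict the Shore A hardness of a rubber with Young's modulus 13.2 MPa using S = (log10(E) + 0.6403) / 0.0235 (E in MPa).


log10(E) = 0.0235*S - 0.6403  =>  S = (log10(E) + 0.6403) / 0.0235
log10(13.2) = 1.120574
S = (1.120574 + 0.6403) / 0.0235 = 1.760874 / 0.0235
S = 74.9

Shore A = 74.9


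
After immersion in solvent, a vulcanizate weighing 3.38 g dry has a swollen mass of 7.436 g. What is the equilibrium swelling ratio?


Q = W_swollen / W_dry
Q = 7.436 / 3.38
Q = 2.2

Q = 2.2


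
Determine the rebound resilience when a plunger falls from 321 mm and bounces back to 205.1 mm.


Resilience = h_rebound / h_drop * 100
= 205.1 / 321 * 100
= 63.9%

63.9%


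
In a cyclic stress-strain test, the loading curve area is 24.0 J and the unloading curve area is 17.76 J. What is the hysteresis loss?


Hysteresis loss = loading - unloading
= 24.0 - 17.76
= 6.24 J

6.24 J


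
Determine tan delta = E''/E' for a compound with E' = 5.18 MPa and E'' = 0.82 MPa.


tan delta = E'' / E'
= 0.82 / 5.18
= 0.1583

tan delta = 0.1583


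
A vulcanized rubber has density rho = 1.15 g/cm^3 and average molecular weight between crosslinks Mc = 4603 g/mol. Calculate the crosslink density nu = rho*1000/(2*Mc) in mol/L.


nu = rho * 1000 / (2 * Mc)
nu = 1.15 * 1000 / (2 * 4603)
nu = 1150.0 / 9206
nu = 0.1249 mol/L

0.1249 mol/L


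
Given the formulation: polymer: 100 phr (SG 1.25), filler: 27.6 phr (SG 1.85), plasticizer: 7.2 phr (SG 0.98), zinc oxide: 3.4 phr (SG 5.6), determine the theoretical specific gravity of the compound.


Sum of weights = 138.2
Volume contributions:
  polymer: 100/1.25 = 80.0000
  filler: 27.6/1.85 = 14.9189
  plasticizer: 7.2/0.98 = 7.3469
  zinc oxide: 3.4/5.6 = 0.6071
Sum of volumes = 102.8730
SG = 138.2 / 102.8730 = 1.343

SG = 1.343


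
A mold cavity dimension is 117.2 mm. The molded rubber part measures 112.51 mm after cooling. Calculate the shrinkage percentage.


Shrinkage = (mold - part) / mold * 100
= (117.2 - 112.51) / 117.2 * 100
= 4.69 / 117.2 * 100
= 4.0%

4.0%


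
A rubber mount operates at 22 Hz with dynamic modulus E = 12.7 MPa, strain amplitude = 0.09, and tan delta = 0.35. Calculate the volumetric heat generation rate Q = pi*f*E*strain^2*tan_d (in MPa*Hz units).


Q = pi * f * E * strain^2 * tan_d
= pi * 22 * 12.7 * 0.09^2 * 0.35
= pi * 22 * 12.7 * 0.0081 * 0.35
= 2.4885

Q = 2.4885


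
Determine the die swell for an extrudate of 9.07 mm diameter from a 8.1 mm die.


Die swell ratio = D_extrudate / D_die
= 9.07 / 8.1
= 1.12

Die swell = 1.12


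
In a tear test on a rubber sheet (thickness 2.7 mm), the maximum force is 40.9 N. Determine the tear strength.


Tear strength = force / thickness
= 40.9 / 2.7
= 15.15 N/mm

15.15 N/mm


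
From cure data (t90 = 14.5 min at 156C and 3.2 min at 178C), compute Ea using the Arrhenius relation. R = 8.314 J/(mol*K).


T1 = 429.15 K, T2 = 451.15 K
1/T1 - 1/T2 = 1.1363e-04
ln(t1/t2) = ln(14.5/3.2) = 1.5110
Ea = 8.314 * 1.5110 / 1.1363e-04 = 110555.7312 J/mol
Ea = 110.56 kJ/mol

110.56 kJ/mol


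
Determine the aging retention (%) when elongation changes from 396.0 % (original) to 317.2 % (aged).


Retention = aged / original * 100
= 317.2 / 396.0 * 100
= 80.1%

80.1%


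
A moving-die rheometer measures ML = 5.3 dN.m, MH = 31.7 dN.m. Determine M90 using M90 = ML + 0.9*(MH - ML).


M90 = ML + 0.9 * (MH - ML)
M90 = 5.3 + 0.9 * (31.7 - 5.3)
M90 = 5.3 + 0.9 * 26.4
M90 = 29.06 dN.m

29.06 dN.m


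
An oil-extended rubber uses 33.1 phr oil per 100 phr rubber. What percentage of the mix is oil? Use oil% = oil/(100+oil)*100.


Oil % = oil / (100 + oil) * 100
= 33.1 / (100 + 33.1) * 100
= 33.1 / 133.1 * 100
= 24.87%

24.87%


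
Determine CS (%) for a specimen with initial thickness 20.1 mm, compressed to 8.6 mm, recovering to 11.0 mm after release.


CS = (t0 - recovered) / (t0 - ts) * 100
= (20.1 - 11.0) / (20.1 - 8.6) * 100
= 9.1 / 11.5 * 100
= 79.1%

79.1%


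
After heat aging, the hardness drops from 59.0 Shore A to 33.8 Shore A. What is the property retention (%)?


Retention = aged / original * 100
= 33.8 / 59.0 * 100
= 57.3%

57.3%


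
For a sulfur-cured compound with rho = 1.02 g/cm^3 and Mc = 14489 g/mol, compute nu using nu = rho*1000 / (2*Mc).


nu = rho * 1000 / (2 * Mc)
nu = 1.02 * 1000 / (2 * 14489)
nu = 1020.0 / 28978
nu = 0.0352 mol/L

0.0352 mol/L


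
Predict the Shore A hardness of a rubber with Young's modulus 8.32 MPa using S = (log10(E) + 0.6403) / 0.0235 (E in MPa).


log10(E) = 0.0235*S - 0.6403  =>  S = (log10(E) + 0.6403) / 0.0235
log10(8.32) = 0.920123
S = (0.920123 + 0.6403) / 0.0235 = 1.560423 / 0.0235
S = 66.4

Shore A = 66.4


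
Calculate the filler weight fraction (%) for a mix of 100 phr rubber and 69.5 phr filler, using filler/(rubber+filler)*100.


Filler % = filler / (rubber + filler) * 100
= 69.5 / (100 + 69.5) * 100
= 69.5 / 169.5 * 100
= 41.0%

41.0%


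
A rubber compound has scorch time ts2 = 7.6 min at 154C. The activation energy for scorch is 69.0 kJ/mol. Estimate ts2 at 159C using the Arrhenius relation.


Convert temperatures: T1 = 154 + 273.15 = 427.15 K, T2 = 159 + 273.15 = 432.15 K
ts2_new = 7.6 * exp(69000 / 8.314 * (1/432.15 - 1/427.15))
1/T2 - 1/T1 = -2.7087e-05
ts2_new = 6.07 min

6.07 min


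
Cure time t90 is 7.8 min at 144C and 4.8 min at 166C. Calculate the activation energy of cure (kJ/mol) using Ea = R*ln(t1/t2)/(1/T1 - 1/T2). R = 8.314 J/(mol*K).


T1 = 417.15 K, T2 = 439.15 K
1/T1 - 1/T2 = 1.2009e-04
ln(t1/t2) = ln(7.8/4.8) = 0.4855
Ea = 8.314 * 0.4855 / 1.2009e-04 = 33611.5623 J/mol
Ea = 33.61 kJ/mol

33.61 kJ/mol


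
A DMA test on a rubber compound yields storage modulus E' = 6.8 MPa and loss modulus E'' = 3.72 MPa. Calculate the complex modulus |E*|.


|E*| = sqrt(E'^2 + E''^2)
= sqrt(6.8^2 + 3.72^2)
= sqrt(46.2400 + 13.8384)
= 7.751 MPa

7.751 MPa


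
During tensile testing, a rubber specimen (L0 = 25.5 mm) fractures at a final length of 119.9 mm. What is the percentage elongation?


Elongation = (Lf - L0) / L0 * 100
= (119.9 - 25.5) / 25.5 * 100
= 94.4 / 25.5 * 100
= 370.2%

370.2%


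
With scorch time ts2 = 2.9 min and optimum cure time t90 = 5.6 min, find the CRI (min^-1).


CRI = 100 / (t90 - ts2)
= 100 / (5.6 - 2.9)
= 100 / 2.7
= 37.04 min^-1

37.04 min^-1


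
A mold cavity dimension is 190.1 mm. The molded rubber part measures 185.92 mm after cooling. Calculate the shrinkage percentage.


Shrinkage = (mold - part) / mold * 100
= (190.1 - 185.92) / 190.1 * 100
= 4.18 / 190.1 * 100
= 2.2%

2.2%


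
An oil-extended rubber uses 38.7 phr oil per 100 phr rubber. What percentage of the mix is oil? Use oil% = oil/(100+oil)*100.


Oil % = oil / (100 + oil) * 100
= 38.7 / (100 + 38.7) * 100
= 38.7 / 138.7 * 100
= 27.9%

27.9%


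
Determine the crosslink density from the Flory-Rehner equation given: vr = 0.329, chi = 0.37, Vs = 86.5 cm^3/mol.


ln(1 - vr) = ln(1 - 0.329) = -0.3990
Numerator = -((-0.3990) + 0.329 + 0.37 * 0.329^2) = 0.0299
Denominator = 86.5 * (0.329^(1/3) - 0.329/2) = 45.4855
nu = 0.0299 / 45.4855 = 6.5817e-04 mol/cm^3

6.5817e-04 mol/cm^3


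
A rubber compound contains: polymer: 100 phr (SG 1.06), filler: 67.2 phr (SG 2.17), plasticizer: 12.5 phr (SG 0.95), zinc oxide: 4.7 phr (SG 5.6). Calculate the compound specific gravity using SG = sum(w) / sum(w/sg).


Sum of weights = 184.4
Volume contributions:
  polymer: 100/1.06 = 94.3396
  filler: 67.2/2.17 = 30.9677
  plasticizer: 12.5/0.95 = 13.1579
  zinc oxide: 4.7/5.6 = 0.8393
Sum of volumes = 139.3045
SG = 184.4 / 139.3045 = 1.324

SG = 1.324


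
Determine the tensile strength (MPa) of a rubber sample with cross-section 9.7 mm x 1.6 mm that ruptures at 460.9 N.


Area = width * thickness = 9.7 * 1.6 = 15.52 mm^2
TS = force / area = 460.9 / 15.52 = 29.7 MPa

29.7 MPa


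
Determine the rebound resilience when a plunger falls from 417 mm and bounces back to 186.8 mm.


Resilience = h_rebound / h_drop * 100
= 186.8 / 417 * 100
= 44.8%

44.8%


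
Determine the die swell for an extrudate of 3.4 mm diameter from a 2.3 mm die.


Die swell ratio = D_extrudate / D_die
= 3.4 / 2.3
= 1.478

Die swell = 1.478


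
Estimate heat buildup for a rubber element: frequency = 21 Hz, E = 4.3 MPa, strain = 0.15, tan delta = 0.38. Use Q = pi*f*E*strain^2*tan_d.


Q = pi * f * E * strain^2 * tan_d
= pi * 21 * 4.3 * 0.15^2 * 0.38
= pi * 21 * 4.3 * 0.0225 * 0.38
= 2.4255

Q = 2.4255


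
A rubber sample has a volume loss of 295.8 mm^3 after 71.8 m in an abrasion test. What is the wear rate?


Rate = volume_loss / distance
= 295.8 / 71.8
= 4.12 mm^3/m

4.12 mm^3/m


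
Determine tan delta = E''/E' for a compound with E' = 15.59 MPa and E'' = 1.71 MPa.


tan delta = E'' / E'
= 1.71 / 15.59
= 0.1097

tan delta = 0.1097


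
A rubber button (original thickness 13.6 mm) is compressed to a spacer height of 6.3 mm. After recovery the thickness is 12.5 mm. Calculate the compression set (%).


CS = (t0 - recovered) / (t0 - ts) * 100
= (13.6 - 12.5) / (13.6 - 6.3) * 100
= 1.1 / 7.3 * 100
= 15.1%

15.1%


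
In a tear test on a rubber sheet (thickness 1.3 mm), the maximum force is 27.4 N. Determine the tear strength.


Tear strength = force / thickness
= 27.4 / 1.3
= 21.08 N/mm

21.08 N/mm


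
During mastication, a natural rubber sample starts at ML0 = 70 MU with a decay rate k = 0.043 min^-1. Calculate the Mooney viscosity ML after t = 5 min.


ML = ML0 * exp(-k * t)
ML = 70 * exp(-0.043 * 5)
ML = 70 * 0.8065
ML = 56.46 MU

56.46 MU


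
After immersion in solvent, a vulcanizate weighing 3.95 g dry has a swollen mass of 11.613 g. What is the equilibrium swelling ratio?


Q = W_swollen / W_dry
Q = 11.613 / 3.95
Q = 2.94

Q = 2.94


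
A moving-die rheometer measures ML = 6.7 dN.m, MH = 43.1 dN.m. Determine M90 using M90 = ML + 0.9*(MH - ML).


M90 = ML + 0.9 * (MH - ML)
M90 = 6.7 + 0.9 * (43.1 - 6.7)
M90 = 6.7 + 0.9 * 36.4
M90 = 39.46 dN.m

39.46 dN.m


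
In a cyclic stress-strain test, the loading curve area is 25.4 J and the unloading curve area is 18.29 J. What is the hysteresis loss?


Hysteresis loss = loading - unloading
= 25.4 - 18.29
= 7.11 J

7.11 J


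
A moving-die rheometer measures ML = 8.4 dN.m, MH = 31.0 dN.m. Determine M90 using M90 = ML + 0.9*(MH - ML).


M90 = ML + 0.9 * (MH - ML)
M90 = 8.4 + 0.9 * (31.0 - 8.4)
M90 = 8.4 + 0.9 * 22.6
M90 = 28.74 dN.m

28.74 dN.m


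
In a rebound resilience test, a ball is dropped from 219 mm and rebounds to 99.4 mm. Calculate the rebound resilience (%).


Resilience = h_rebound / h_drop * 100
= 99.4 / 219 * 100
= 45.4%

45.4%


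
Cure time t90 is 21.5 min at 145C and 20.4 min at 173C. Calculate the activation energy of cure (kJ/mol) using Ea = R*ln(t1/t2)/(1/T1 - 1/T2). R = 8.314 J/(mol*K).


T1 = 418.15 K, T2 = 446.15 K
1/T1 - 1/T2 = 1.5009e-04
ln(t1/t2) = ln(21.5/20.4) = 0.0525
Ea = 8.314 * 0.0525 / 1.5009e-04 = 2909.1991 J/mol
Ea = 2.91 kJ/mol

2.91 kJ/mol


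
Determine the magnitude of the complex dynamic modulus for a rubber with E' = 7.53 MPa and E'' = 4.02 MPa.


|E*| = sqrt(E'^2 + E''^2)
= sqrt(7.53^2 + 4.02^2)
= sqrt(56.7009 + 16.1604)
= 8.536 MPa

8.536 MPa


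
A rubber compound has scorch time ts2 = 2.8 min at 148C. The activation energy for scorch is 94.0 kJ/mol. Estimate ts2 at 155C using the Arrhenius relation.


Convert temperatures: T1 = 148 + 273.15 = 421.15 K, T2 = 155 + 273.15 = 428.15 K
ts2_new = 2.8 * exp(94000 / 8.314 * (1/428.15 - 1/421.15))
1/T2 - 1/T1 = -3.8821e-05
ts2_new = 1.81 min

1.81 min


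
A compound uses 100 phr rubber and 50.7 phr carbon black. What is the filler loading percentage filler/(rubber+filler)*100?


Filler % = filler / (rubber + filler) * 100
= 50.7 / (100 + 50.7) * 100
= 50.7 / 150.7 * 100
= 33.64%

33.64%


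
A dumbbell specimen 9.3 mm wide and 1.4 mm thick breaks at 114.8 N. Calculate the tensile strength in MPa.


Area = width * thickness = 9.3 * 1.4 = 13.02 mm^2
TS = force / area = 114.8 / 13.02 = 8.82 MPa

8.82 MPa


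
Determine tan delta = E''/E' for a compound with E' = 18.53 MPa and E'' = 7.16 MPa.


tan delta = E'' / E'
= 7.16 / 18.53
= 0.3864

tan delta = 0.3864


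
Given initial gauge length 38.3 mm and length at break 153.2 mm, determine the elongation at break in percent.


Elongation = (Lf - L0) / L0 * 100
= (153.2 - 38.3) / 38.3 * 100
= 114.9 / 38.3 * 100
= 300.0%

300.0%


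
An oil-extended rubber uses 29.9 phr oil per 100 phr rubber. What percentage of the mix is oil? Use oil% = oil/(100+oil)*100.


Oil % = oil / (100 + oil) * 100
= 29.9 / (100 + 29.9) * 100
= 29.9 / 129.9 * 100
= 23.02%

23.02%


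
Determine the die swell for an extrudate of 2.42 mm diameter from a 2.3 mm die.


Die swell ratio = D_extrudate / D_die
= 2.42 / 2.3
= 1.052

Die swell = 1.052


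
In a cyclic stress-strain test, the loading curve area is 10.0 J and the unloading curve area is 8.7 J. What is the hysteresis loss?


Hysteresis loss = loading - unloading
= 10.0 - 8.7
= 1.3 J

1.3 J


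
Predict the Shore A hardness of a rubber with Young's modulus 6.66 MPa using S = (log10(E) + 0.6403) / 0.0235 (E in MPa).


log10(E) = 0.0235*S - 0.6403  =>  S = (log10(E) + 0.6403) / 0.0235
log10(6.66) = 0.823474
S = (0.823474 + 0.6403) / 0.0235 = 1.463774 / 0.0235
S = 62.3

Shore A = 62.3


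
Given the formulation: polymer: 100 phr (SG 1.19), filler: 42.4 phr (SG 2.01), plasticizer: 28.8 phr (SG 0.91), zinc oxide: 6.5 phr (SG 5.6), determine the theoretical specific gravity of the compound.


Sum of weights = 177.7
Volume contributions:
  polymer: 100/1.19 = 84.0336
  filler: 42.4/2.01 = 21.0945
  plasticizer: 28.8/0.91 = 31.6484
  zinc oxide: 6.5/5.6 = 1.1607
Sum of volumes = 137.9372
SG = 177.7 / 137.9372 = 1.288

SG = 1.288


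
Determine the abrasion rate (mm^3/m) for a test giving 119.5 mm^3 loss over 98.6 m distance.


Rate = volume_loss / distance
= 119.5 / 98.6
= 1.212 mm^3/m

1.212 mm^3/m


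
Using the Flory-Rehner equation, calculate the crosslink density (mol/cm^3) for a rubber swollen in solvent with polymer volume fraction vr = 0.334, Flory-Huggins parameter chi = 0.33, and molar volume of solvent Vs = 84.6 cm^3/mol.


ln(1 - vr) = ln(1 - 0.334) = -0.4065
Numerator = -((-0.4065) + 0.334 + 0.33 * 0.334^2) = 0.0357
Denominator = 84.6 * (0.334^(1/3) - 0.334/2) = 44.5692
nu = 0.0357 / 44.5692 = 7.9993e-04 mol/cm^3

7.9993e-04 mol/cm^3


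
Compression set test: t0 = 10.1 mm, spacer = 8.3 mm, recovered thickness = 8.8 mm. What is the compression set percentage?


CS = (t0 - recovered) / (t0 - ts) * 100
= (10.1 - 8.8) / (10.1 - 8.3) * 100
= 1.3 / 1.8 * 100
= 72.2%

72.2%


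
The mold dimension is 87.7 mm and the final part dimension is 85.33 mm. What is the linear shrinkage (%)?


Shrinkage = (mold - part) / mold * 100
= (87.7 - 85.33) / 87.7 * 100
= 2.37 / 87.7 * 100
= 2.7%

2.7%


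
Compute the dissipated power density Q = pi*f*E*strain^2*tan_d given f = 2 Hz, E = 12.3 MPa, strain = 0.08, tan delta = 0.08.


Q = pi * f * E * strain^2 * tan_d
= pi * 2 * 12.3 * 0.08^2 * 0.08
= pi * 2 * 12.3 * 0.0064 * 0.08
= 0.0396

Q = 0.0396


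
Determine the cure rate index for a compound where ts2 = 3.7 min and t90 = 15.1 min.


CRI = 100 / (t90 - ts2)
= 100 / (15.1 - 3.7)
= 100 / 11.4
= 8.77 min^-1

8.77 min^-1


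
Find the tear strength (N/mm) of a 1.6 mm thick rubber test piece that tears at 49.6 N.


Tear strength = force / thickness
= 49.6 / 1.6
= 31.0 N/mm

31.0 N/mm


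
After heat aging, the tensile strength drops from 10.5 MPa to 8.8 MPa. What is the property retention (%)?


Retention = aged / original * 100
= 8.8 / 10.5 * 100
= 83.8%

83.8%


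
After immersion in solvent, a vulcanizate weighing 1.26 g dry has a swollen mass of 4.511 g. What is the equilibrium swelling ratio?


Q = W_swollen / W_dry
Q = 4.511 / 1.26
Q = 3.58

Q = 3.58


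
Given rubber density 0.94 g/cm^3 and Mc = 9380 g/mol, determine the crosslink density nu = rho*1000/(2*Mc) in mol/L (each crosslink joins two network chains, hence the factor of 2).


nu = rho * 1000 / (2 * Mc)
nu = 0.94 * 1000 / (2 * 9380)
nu = 940.0 / 18760
nu = 0.0501 mol/L

0.0501 mol/L


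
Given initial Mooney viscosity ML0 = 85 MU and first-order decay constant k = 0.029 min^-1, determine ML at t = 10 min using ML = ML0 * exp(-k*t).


ML = ML0 * exp(-k * t)
ML = 85 * exp(-0.029 * 10)
ML = 85 * 0.7483
ML = 63.6 MU

63.6 MU


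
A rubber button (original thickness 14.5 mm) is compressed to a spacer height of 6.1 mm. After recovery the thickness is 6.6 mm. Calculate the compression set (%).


CS = (t0 - recovered) / (t0 - ts) * 100
= (14.5 - 6.6) / (14.5 - 6.1) * 100
= 7.9 / 8.4 * 100
= 94.0%

94.0%


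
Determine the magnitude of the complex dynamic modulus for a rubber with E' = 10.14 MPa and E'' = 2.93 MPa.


|E*| = sqrt(E'^2 + E''^2)
= sqrt(10.14^2 + 2.93^2)
= sqrt(102.8196 + 8.5849)
= 10.555 MPa

10.555 MPa


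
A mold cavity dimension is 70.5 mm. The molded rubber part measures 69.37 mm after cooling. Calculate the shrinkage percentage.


Shrinkage = (mold - part) / mold * 100
= (70.5 - 69.37) / 70.5 * 100
= 1.13 / 70.5 * 100
= 1.6%

1.6%


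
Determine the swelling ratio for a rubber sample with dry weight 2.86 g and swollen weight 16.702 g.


Q = W_swollen / W_dry
Q = 16.702 / 2.86
Q = 5.84

Q = 5.84


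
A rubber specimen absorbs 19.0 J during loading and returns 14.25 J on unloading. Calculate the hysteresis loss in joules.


Hysteresis loss = loading - unloading
= 19.0 - 14.25
= 4.75 J

4.75 J


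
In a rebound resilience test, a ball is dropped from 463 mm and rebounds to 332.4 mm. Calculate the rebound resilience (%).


Resilience = h_rebound / h_drop * 100
= 332.4 / 463 * 100
= 71.8%

71.8%
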